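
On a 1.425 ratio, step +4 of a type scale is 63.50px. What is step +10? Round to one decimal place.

531.7px

63.50 × 1.425⁶ = 63.50 × 8.37316 ≈ 531.695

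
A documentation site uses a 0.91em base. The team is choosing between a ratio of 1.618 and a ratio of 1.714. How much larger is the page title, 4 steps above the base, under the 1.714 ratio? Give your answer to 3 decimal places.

At 1.618: 0.91 × 1.618⁴ = 6.23671em
At 1.714: 0.91 × 1.714⁴ = 7.85389em
Difference: 7.85389 − 6.23671 = 1.61718em

1.617em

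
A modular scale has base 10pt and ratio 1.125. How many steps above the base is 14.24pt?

3

1.125ⁿ = 14.24 / 10 = 1.4240
n = ln(1.4240) / ln(1.125) = 0.3535 / 0.1178 ≈ 3.00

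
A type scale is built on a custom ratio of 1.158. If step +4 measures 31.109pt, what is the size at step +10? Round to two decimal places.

The gap is 10 − (4) = 6 steps, so the factor is 1.158^6.
31.109 × 1.158⁶ = 31.109 × 2.41130 ≈ 75.013

75.01pt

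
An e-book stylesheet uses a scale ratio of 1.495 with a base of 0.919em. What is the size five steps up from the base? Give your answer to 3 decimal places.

Each step on a modular scale multiplies by the ratio, so the size n steps from the base is base × ratioⁿ.
0.919 × 1.495⁵ = 0.919 × 7.46803 ≈ 6.863

6.863em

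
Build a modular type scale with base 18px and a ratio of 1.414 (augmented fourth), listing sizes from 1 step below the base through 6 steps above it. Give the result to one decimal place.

12.7px, 18.0px, 25.5px, 36.0px, 50.9px, 72.0px, 101.7px, 143.9px

Step -1: 18.0 ÷ 1.414 = 12.7
Step 0: 18px
Step 1: 18.0 × 1.414 = 25.5
Step 2: 18.0 × 1.414² = 36.0
Step 3: 18.0 × 1.414³ = 50.9
Step 4: 18.0 × 1.414⁴ = 72.0
Step 5: 18.0 × 1.414⁵ = 101.7
Step 6: 18.0 × 1.414⁶ = 143.9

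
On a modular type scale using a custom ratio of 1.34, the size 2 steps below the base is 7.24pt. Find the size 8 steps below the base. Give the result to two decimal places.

1.25pt

7.24 ÷ 1.34⁶ = 7.24 ÷ 5.78934 ≈ 1.251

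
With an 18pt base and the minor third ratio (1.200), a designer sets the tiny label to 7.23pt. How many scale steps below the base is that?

1.200ⁿ = 18 / 7.23 = 2.4896
n = ln(2.4896) / ln(1.200) = 0.9121 / 0.1823 ≈ 5.00

5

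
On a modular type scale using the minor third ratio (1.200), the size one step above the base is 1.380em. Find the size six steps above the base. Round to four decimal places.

3.4339em

Moving from step +1 to step +6 is 5 steps up, so multiply by r⁵.
1.380 × 1.200⁵ = 1.380 × 2.48832 ≈ 3.4339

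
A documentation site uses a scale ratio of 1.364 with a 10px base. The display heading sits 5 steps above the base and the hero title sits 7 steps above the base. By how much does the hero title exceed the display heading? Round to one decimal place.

40.6px

Step 5: 10.0 × 1.364⁵ = 47.214px
Step 7: 10.0 × 1.364⁷ = 87.842px
Difference: 87.842 − 47.214 = 40.628px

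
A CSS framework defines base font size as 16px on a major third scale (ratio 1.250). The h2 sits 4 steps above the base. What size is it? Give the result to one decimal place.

39.1px

Every step multiplies by the scale ratio.
16.0 × 1.250⁴ = 16.0 × 2.44141 ≈ 39.06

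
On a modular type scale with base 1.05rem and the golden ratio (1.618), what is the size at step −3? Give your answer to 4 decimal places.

0.2479rem

1.05 ÷ 1.618³ = 1.05 ÷ 4.23580 ≈ 0.2479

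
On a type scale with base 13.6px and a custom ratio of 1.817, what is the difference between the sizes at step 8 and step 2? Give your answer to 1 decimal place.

1570.9px

Step 2: 13.6 × 1.817² = 44.900px
Step 8: 13.6 × 1.817⁸ = 1615.765px
Difference: 1615.765 − 44.900 = 1570.865px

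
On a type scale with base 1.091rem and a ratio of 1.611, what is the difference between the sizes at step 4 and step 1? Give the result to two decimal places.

Step 1: 1.091 × 1.611 = 1.7576rem
Step 4: 1.091 × 1.611⁴ = 7.3486rem
Difference: 7.3486 − 1.7576 = 5.5910rem

5.59rem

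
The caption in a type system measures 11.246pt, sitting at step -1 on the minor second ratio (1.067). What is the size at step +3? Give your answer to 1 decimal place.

The gap is 3 − (-1) = 4 steps, so the factor is 1.067^4.
11.246 × 1.067⁴ = 11.246 × 1.29616 ≈ 14.577

14.6pt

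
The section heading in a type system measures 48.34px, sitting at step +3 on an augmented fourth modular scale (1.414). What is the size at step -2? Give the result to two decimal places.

8.55px

Moving from step +3 to step -2 is 5 steps down, so divide by r⁵.
48.34 ÷ 1.414⁵ = 48.34 ÷ 5.65258 ≈ 8.552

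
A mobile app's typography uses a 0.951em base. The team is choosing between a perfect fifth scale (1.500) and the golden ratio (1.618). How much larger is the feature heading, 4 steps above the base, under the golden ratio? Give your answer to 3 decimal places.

Perfect fifth: 0.951 × 1.500⁴ = 4.81444em
Golden ratio: 0.951 × 1.618⁴ = 6.51770em
Difference: 6.51770 − 4.81444 = 1.70326em

1.703em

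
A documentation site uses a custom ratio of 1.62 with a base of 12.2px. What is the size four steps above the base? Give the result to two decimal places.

Each step on a modular scale multiplies by the ratio, so the size n steps from the base is base × ratioⁿ.
12.2 × 1.62⁴ = 12.2 × 6.88748 ≈ 84.03

84.03px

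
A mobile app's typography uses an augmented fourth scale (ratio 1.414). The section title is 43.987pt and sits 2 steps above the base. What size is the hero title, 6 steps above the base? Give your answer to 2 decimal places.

The gap is 6 − (2) = 4 steps, so the factor is 1.414^4.
43.987 × 1.414⁴ = 43.987 × 3.99758 ≈ 175.842

175.84pt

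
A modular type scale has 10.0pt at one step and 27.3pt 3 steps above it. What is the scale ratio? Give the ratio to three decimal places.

The ratio satisfies 10.0 × r³ = 27.3, so r = (27.3 / 10.0)^(1/3).
r = 2.7300^(1/3) ≈ 1.3976

1.398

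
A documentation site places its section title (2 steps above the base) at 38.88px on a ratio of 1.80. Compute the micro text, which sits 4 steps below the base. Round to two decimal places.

38.88 ÷ 1.80⁶ = 38.88 ÷ 34.01222 ≈ 1.143

1.14px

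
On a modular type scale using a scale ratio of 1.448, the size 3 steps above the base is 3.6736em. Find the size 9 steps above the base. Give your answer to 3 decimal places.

33.861em

Moving from step +3 to step +9 is 6 steps up, so multiply by r⁶.
3.6736 × 1.448⁶ = 3.6736 × 9.21746 ≈ 33.861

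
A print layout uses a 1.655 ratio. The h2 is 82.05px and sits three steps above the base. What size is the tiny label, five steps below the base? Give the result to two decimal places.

1.46px

The gap is -5 − (3) = -8 steps, so the factor is 1.655^-8.
82.05 ÷ 1.655⁸ = 82.05 ÷ 56.28387 ≈ 1.458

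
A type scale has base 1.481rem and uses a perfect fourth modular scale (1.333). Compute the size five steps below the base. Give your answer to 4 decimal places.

0.3519rem

Every step multiplies by the scale ratio.
1.481 ÷ 1.333⁵ = 1.481 ÷ 4.20873 ≈ 0.3519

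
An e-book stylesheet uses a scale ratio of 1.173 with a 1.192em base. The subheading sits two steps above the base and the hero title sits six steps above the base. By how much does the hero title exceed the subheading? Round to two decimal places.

1.46em

Step 2: 1.192 × 1.173² = 1.6401em
Step 6: 1.192 × 1.173⁶ = 3.1050em
Difference: 3.1050 − 1.6401 = 1.4649em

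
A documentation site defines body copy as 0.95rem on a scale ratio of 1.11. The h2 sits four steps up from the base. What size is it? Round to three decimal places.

1.442rem

A modular type scale is a geometric sequence: sizeₙ = base × rⁿ.
0.95 × 1.11⁴ = 0.95 × 1.51807 ≈ 1.442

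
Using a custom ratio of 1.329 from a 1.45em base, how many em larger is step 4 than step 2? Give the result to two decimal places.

Step 2: 1.45 × 1.329² = 2.5610em
Step 4: 1.45 × 1.329⁴ = 4.5234em
Difference: 4.5234 − 2.5610 = 1.9624em

1.96em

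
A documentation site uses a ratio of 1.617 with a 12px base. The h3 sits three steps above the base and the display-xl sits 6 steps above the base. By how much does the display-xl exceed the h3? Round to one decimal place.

163.8px

Step 3: 12.0 × 1.617³ = 50.735px
Step 6: 12.0 × 1.617⁶ = 214.507px
Difference: 214.507 − 50.735 = 163.772px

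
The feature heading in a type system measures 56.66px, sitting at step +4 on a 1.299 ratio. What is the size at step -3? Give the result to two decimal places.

9.08px

The gap is -3 − (4) = -7 steps, so the factor is 1.299^-7.
56.66 ÷ 1.299⁷ = 56.66 ÷ 6.24114 ≈ 9.078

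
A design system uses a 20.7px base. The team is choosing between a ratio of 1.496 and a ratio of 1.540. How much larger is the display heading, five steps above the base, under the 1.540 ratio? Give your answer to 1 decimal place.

24.2px

At 1.496: 20.7 × 1.496⁵ = 155.106px
At 1.540: 20.7 × 1.540⁵ = 179.297px
Difference: 179.297 − 155.106 = 24.191px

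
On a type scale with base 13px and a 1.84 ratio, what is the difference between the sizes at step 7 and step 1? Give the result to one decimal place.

Step 1: 13.0 × 1.84 = 23.920px
Step 7: 13.0 × 1.84⁷ = 928.257px
Difference: 928.257 − 23.920 = 904.337px

904.3px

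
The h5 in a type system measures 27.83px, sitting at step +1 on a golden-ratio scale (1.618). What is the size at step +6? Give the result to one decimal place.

308.6px

27.83 × 1.618⁵ = 27.83 × 11.08901 ≈ 308.607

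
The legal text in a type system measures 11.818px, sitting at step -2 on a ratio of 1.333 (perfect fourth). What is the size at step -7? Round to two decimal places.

11.818 ÷ 1.333⁵ = 11.818 ÷ 4.20873 ≈ 2.808

2.81px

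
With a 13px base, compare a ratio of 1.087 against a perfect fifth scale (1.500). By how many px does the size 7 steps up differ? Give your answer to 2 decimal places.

198.81px

At 1.087: 13.0 × 1.087⁷ = 23.3104px
Perfect fifth: 13.0 × 1.500⁷ = 222.1172px
Difference: 222.1172 − 23.3104 = 198.8068px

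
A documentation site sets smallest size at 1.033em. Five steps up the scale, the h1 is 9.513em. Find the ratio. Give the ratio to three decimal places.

1.559

The ratio satisfies 1.033 × r⁵ = 9.513, so r = (9.513 / 1.033)^(1/5).
r = 9.2091^(1/5) ≈ 1.5590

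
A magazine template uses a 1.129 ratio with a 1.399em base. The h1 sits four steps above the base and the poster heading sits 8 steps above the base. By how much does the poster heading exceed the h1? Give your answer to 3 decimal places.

Step 4: 1.399 × 1.129⁴ = 2.27297em
Step 8: 1.399 × 1.129⁸ = 3.69291em
Difference: 3.69291 − 2.27297 = 1.41994em

1.420em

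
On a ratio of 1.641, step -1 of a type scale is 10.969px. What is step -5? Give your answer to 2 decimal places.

Moving from step -1 to step -5 is 4 steps down, so divide by r⁴.
10.969 ÷ 1.641⁴ = 10.969 ÷ 7.25161 ≈ 1.513

1.51px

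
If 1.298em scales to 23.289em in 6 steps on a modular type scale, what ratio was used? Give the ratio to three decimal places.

1.618

r⁶ = 23.289 / 1.298, so r = (23.289/1.298)^(1/6).
r = 17.9422^(1/6) ≈ 1.6180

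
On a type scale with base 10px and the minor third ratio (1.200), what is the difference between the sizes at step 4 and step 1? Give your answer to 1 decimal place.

Step 1: 10.0 × 1.200 = 12.000px
Step 4: 10.0 × 1.200⁴ = 20.736px
Difference: 20.736 − 12.000 = 8.736px

8.7px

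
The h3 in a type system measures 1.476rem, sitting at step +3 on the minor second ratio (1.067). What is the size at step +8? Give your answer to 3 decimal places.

1.476 × 1.067⁵ = 1.476 × 1.38300 ≈ 2.041

2.041rem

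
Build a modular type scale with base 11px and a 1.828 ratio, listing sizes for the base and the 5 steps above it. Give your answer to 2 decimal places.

Step 0: 11px
Step 1: 11.0 × 1.828 = 20.11
Step 2: 11.0 × 1.828² = 36.76
Step 3: 11.0 × 1.828³ = 67.19
Step 4: 11.0 × 1.828⁴ = 122.83
Step 5: 11.0 × 1.828⁵ = 224.53

11.00px, 20.11px, 36.76px, 67.19px, 122.83px, 224.53px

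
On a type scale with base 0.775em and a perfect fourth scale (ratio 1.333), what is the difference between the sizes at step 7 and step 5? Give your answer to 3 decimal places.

2.534em

Step 5: 0.775 × 1.333⁵ = 3.26176em
Step 7: 0.775 × 1.333⁷ = 5.79579em
Difference: 5.79579 − 3.26176 = 2.53403em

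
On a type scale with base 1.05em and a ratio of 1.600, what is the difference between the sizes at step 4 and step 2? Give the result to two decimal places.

4.19em

Step 2: 1.05 × 1.600² = 2.6880em
Step 4: 1.05 × 1.600⁴ = 6.8813em
Difference: 6.8813 − 2.6880 = 4.1933em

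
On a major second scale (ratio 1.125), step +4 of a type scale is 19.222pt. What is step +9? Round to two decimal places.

19.222 × 1.125⁵ = 19.222 × 1.80203 ≈ 34.639

34.64pt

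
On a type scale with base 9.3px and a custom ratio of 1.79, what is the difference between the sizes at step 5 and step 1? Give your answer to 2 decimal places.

Step 1: 9.3 × 1.79 = 16.6470px
Step 5: 9.3 × 1.79⁵ = 170.9024px
Difference: 170.9024 − 16.6470 = 154.2554px

154.26px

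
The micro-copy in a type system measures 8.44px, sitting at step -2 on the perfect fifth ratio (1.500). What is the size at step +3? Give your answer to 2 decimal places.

8.44 × 1.500⁵ = 8.44 × 7.59375 ≈ 64.091

64.09px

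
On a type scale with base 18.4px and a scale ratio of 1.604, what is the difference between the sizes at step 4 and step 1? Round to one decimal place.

Step 1: 18.4 × 1.604 = 29.514px
Step 4: 18.4 × 1.604⁴ = 121.797px
Difference: 121.797 − 29.514 = 92.283px

92.3px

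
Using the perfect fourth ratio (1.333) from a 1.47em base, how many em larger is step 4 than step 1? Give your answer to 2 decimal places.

2.68em

Step 1: 1.47 × 1.333 = 1.9595em
Step 4: 1.47 × 1.333⁴ = 4.6413em
Difference: 4.6413 − 1.9595 = 2.6818em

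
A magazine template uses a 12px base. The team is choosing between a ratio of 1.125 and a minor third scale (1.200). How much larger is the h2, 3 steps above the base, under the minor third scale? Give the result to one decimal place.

At 1.125: 12.0 × 1.125³ = 17.086px
Minor third: 12.0 × 1.200³ = 20.736px
Difference: 20.736 − 17.086 = 3.650px

3.7px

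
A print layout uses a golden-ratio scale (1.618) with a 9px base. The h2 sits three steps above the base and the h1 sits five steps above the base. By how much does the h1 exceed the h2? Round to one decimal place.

61.7px

Step 3: 9.0 × 1.618³ = 38.122px
Step 5: 9.0 × 1.618⁵ = 99.801px
Difference: 99.801 − 38.122 = 61.679px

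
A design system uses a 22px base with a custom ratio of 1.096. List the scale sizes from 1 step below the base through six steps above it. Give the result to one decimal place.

Step -1: 22.0 ÷ 1.096 = 20.1
Step 0: 22px
Step 1: 22.0 × 1.096 = 24.1
Step 2: 22.0 × 1.096² = 26.4
Step 3: 22.0 × 1.096³ = 29.0
Step 4: 22.0 × 1.096⁴ = 31.7
Step 5: 22.0 × 1.096⁵ = 34.8
Step 6: 22.0 × 1.096⁶ = 38.1

20.1px, 22.0px, 24.1px, 26.4px, 29.0px, 31.7px, 34.8px, 38.1px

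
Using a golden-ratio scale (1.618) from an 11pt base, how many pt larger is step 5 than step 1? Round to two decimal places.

104.18pt

Step 1: 11.0 × 1.618 = 17.7980pt
Step 5: 11.0 × 1.618⁵ = 121.9791pt
Difference: 121.9791 − 17.7980 = 104.1811pt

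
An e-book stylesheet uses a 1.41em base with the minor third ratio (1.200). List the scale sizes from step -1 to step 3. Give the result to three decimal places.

Step -1: 1.41 ÷ 1.200 = 1.175
Step 0: 1.41em
Step 1: 1.41 × 1.200 = 1.692
Step 2: 1.41 × 1.200² = 2.030
Step 3: 1.41 × 1.200³ = 2.436

1.175em, 1.410em, 1.692em, 2.030em, 2.436em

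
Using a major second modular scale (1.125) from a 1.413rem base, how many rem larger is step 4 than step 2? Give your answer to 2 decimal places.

0.48rem

Step 2: 1.413 × 1.125² = 1.7883rem
Step 4: 1.413 × 1.125⁴ = 2.2634rem
Difference: 2.2634 − 1.7883 = 0.4751rem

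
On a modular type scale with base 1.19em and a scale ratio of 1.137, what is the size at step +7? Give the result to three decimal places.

2.923em

Each step on a modular scale multiplies by the ratio, so the size n steps from the base is base × ratioⁿ.
1.19 × 1.137⁷ = 1.19 × 2.45654 ≈ 2.923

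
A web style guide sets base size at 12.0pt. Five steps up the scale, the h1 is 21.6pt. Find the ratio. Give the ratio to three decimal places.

The ratio satisfies 12.0 × r⁵ = 21.6, so r = (21.6 / 12.0)^(1/5).
r = 1.8000^(1/5) ≈ 1.1247

1.125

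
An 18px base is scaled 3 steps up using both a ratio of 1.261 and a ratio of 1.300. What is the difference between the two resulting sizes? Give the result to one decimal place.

At 1.261: 18.0 × 1.261³ = 36.093px
At 1.300: 18.0 × 1.300³ = 39.546px
Difference: 39.546 − 36.093 = 3.453px

3.5px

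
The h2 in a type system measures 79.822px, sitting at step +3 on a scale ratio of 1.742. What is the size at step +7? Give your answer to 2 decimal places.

Moving from step +3 to step +7 is 4 steps up, so multiply by r⁴.
79.822 × 1.742⁴ = 79.822 × 9.20858 ≈ 735.047

735.05px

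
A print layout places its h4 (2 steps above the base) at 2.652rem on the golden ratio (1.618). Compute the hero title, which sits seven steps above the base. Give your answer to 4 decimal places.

29.4080rem

Moving from step +2 to step +7 is 5 steps up, so multiply by r⁵.
2.652 × 1.618⁵ = 2.652 × 11.08901 ≈ 29.4080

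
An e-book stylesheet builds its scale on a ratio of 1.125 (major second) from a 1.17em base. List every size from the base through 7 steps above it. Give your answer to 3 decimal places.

Step 0: 1.17em
Step 1: 1.17 × 1.125 = 1.316
Step 2: 1.17 × 1.125² = 1.481
Step 3: 1.17 × 1.125³ = 1.666
Step 4: 1.17 × 1.125⁴ = 1.874
Step 5: 1.17 × 1.125⁵ = 2.108
Step 6: 1.17 × 1.125⁶ = 2.372
Step 7: 1.17 × 1.125⁷ = 2.668

1.170em, 1.316em, 1.481em, 1.666em, 1.874em, 2.108em, 2.372em, 2.668em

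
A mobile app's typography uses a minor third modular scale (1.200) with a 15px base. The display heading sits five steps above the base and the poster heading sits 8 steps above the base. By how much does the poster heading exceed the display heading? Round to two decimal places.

27.17px

Step 5: 15.0 × 1.200⁵ = 37.3248px
Step 8: 15.0 × 1.200⁸ = 64.4973px
Difference: 64.4973 − 37.3248 = 27.1725px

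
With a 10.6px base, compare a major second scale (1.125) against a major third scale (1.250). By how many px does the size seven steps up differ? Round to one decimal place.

Major second: 10.6 × 1.125⁷ = 24.175px
Major third: 10.6 × 1.250⁷ = 50.545px
Difference: 50.545 − 24.175 = 26.370px

26.4px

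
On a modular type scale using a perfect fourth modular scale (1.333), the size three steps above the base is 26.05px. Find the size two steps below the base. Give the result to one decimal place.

The gap is -2 − (3) = -5 steps, so the factor is 1.333^-5.
26.05 ÷ 1.333⁵ = 26.05 ÷ 4.20873 ≈ 6.190

6.2px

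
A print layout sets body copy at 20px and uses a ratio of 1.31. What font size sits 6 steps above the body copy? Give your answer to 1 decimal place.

Every step multiplies by the scale ratio.
20.0 × 1.31⁶ = 20.0 × 5.05391 ≈ 101.08

101.1px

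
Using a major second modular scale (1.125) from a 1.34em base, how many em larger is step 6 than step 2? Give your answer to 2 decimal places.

1.02em

Step 2: 1.34 × 1.125² = 1.6959em
Step 6: 1.34 × 1.125⁶ = 2.7166em
Difference: 2.7166 − 1.6959 = 1.0207em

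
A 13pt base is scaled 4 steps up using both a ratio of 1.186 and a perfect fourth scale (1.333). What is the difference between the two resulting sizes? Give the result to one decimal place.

15.3pt

At 1.186: 13.0 × 1.186⁴ = 25.721pt
Perfect fourth: 13.0 × 1.333⁴ = 41.045pt
Difference: 41.045 − 25.721 = 15.324pt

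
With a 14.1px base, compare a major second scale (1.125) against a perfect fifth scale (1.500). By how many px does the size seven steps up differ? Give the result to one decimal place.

Major second: 14.1 × 1.125⁷ = 32.158px
Perfect fifth: 14.1 × 1.500⁷ = 240.912px
Difference: 240.912 − 32.158 = 208.754px

208.8px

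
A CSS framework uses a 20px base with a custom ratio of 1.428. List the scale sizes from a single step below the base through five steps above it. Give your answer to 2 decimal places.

14.01px, 20.00px, 28.56px, 40.78px, 58.24px, 83.17px, 118.76px

Step -1: 20.0 ÷ 1.428 = 14.01
Step 0: 20px
Step 1: 20.0 × 1.428 = 28.56
Step 2: 20.0 × 1.428² = 40.78
Step 3: 20.0 × 1.428³ = 58.24
Step 4: 20.0 × 1.428⁴ = 83.17
Step 5: 20.0 × 1.428⁵ = 118.76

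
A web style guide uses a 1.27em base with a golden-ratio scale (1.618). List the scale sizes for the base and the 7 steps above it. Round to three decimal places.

Step 0: 1.27em
Step 1: 1.27 × 1.618 = 2.055
Step 2: 1.27 × 1.618² = 3.325
Step 3: 1.27 × 1.618³ = 5.379
Step 4: 1.27 × 1.618⁴ = 8.704
Step 5: 1.27 × 1.618⁵ = 14.083
Step 6: 1.27 × 1.618⁶ = 22.786
Step 7: 1.27 × 1.618⁷ = 36.868

1.270em, 2.055em, 3.325em, 5.379em, 8.704em, 14.083em, 22.786em, 36.868em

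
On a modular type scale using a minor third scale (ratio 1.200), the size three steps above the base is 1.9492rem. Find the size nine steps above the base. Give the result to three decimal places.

5.820rem

1.9492 × 1.200⁶ = 1.9492 × 2.98598 ≈ 5.820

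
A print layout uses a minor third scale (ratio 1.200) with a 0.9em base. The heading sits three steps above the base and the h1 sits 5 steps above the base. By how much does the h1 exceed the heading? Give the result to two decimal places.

Step 3: 0.9 × 1.200³ = 1.5552em
Step 5: 0.9 × 1.200⁵ = 2.2395em
Difference: 2.2395 − 1.5552 = 0.6843em

0.68em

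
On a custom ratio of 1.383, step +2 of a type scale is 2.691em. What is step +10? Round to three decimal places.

2.691 × 1.383⁸ = 2.691 × 13.38374 ≈ 36.016

36.016em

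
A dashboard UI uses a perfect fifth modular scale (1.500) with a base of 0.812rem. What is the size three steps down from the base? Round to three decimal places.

0.241rem

A modular type scale is a geometric sequence: sizeₙ = base × rⁿ.
0.812 ÷ 1.500³ = 0.812 ÷ 3.37500 ≈ 0.241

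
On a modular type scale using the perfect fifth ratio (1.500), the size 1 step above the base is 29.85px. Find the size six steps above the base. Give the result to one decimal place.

The gap is 6 − (1) = 5 steps, so the factor is 1.500^5.
29.85 × 1.500⁵ = 29.85 × 7.59375 ≈ 226.673

226.7px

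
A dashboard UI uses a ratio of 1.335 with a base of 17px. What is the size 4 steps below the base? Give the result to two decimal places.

5.35px

Each step on a modular scale multiplies by the ratio, so the size n steps from the base is base × ratioⁿ.
17.0 ÷ 1.335⁴ = 17.0 ÷ 3.17633 ≈ 5.35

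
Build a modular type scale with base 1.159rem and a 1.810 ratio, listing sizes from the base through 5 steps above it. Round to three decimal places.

1.159rem, 2.098rem, 3.797rem, 6.873rem, 12.439rem, 22.515rem

Step 0: 1.159rem
Step 1: 1.159 × 1.810 = 2.098
Step 2: 1.159 × 1.810² = 3.797
Step 3: 1.159 × 1.810³ = 6.873
Step 4: 1.159 × 1.810⁴ = 12.439
Step 5: 1.159 × 1.810⁵ = 22.515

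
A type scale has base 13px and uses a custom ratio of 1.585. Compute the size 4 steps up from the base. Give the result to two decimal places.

82.05px

13.0 × 1.585⁴ = 13.0 × 6.31127 ≈ 82.05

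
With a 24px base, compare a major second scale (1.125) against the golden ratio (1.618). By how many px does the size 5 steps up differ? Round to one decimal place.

Major second: 24.0 × 1.125⁵ = 43.249px
Golden ratio: 24.0 × 1.618⁵ = 266.136px
Difference: 266.136 − 43.249 = 222.887px

222.9px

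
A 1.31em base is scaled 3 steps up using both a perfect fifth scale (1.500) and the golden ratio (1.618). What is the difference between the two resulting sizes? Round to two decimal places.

1.13em

Perfect fifth: 1.31 × 1.500³ = 4.4213em
Golden ratio: 1.31 × 1.618³ = 5.5489em
Difference: 5.5489 − 4.4213 = 1.1276em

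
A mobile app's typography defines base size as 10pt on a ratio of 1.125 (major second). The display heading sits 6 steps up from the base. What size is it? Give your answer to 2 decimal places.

20.27pt

10.0 × 1.125⁶ = 10.0 × 2.02729 ≈ 20.27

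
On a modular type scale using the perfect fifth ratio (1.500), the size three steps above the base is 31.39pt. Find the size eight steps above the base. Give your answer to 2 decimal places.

238.37pt

The gap is 8 − (3) = 5 steps, so the factor is 1.500^5.
31.39 × 1.500⁵ = 31.39 × 7.59375 ≈ 238.368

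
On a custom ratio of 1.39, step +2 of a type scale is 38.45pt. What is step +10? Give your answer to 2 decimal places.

Moving from step +2 to step +10 is 8 steps up, so multiply by r⁸.
38.45 × 1.39⁸ = 38.45 × 13.93537 ≈ 535.815

535.81pt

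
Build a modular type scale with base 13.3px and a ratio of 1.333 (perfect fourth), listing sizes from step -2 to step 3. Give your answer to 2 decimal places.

7.48px, 9.98px, 13.30px, 17.73px, 23.63px, 31.50px

Step -2: 13.3 ÷ 1.333² = 7.48
Step -1: 13.3 ÷ 1.333 = 9.98
Step 0: 13.3px
Step 1: 13.3 × 1.333 = 17.73
Step 2: 13.3 × 1.333² = 23.63
Step 3: 13.3 × 1.333³ = 31.50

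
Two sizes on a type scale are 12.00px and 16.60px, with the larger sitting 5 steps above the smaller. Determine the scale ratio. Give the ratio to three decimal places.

The ratio satisfies 12.00 × r⁵ = 16.60, so r = (16.60 / 12.00)^(1/5).
r = 1.3833^(1/5) ≈ 1.0671

1.067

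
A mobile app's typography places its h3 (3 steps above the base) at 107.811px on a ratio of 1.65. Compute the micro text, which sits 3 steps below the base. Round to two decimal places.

5.34px

107.811 ÷ 1.65⁶ = 107.811 ÷ 20.17919 ≈ 5.343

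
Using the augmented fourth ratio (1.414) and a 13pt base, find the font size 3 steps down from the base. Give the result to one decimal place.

4.6pt

13.0 ÷ 1.414³ = 13.0 ÷ 2.82715 ≈ 4.60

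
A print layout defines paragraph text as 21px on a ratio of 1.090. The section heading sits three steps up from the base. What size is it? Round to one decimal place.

27.2px

Each step on a modular scale multiplies by the ratio, so the size n steps from the base is base × ratioⁿ.
21.0 × 1.090³ = 21.0 × 1.29503 ≈ 27.20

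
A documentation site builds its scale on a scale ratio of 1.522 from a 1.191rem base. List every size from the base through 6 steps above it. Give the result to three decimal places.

1.191rem, 1.813rem, 2.759rem, 4.199rem, 6.391rem, 9.727rem, 14.805rem

Step 0: 1.191rem
Step 1: 1.191 × 1.522 = 1.813
Step 2: 1.191 × 1.522² = 2.759
Step 3: 1.191 × 1.522³ = 4.199
Step 4: 1.191 × 1.522⁴ = 6.391
Step 5: 1.191 × 1.522⁵ = 9.727
Step 6: 1.191 × 1.522⁶ = 14.805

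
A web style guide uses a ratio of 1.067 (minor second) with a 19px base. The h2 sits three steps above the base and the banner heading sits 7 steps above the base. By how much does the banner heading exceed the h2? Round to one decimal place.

6.8px

Step 3: 19.0 × 1.067³ = 23.081px
Step 7: 19.0 × 1.067⁷ = 29.916px
Difference: 29.916 − 23.081 = 6.835px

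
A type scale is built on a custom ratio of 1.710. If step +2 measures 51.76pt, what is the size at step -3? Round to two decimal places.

51.76 ÷ 1.710⁵ = 51.76 ÷ 14.62112 ≈ 3.540

3.54pt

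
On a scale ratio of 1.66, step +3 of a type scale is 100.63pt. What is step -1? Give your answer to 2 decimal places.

100.63 ÷ 1.66⁴ = 100.63 ÷ 7.59333 ≈ 13.252

13.25pt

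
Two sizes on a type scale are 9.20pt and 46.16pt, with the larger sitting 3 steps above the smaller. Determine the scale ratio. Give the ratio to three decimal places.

1.712

The ratio satisfies 9.20 × r³ = 46.16, so r = (46.16 / 9.20)^(1/3).
r = 5.0174^(1/3) ≈ 1.7120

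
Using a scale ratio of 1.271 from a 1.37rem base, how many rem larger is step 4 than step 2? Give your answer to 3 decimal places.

Step 2: 1.37 × 1.271² = 2.21315rem
Step 4: 1.37 × 1.271⁴ = 3.57522rem
Difference: 3.57522 − 2.21315 = 1.36207rem

1.362rem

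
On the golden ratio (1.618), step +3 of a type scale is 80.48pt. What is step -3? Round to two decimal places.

4.49pt

Moving from step +3 to step -3 is 6 steps down, so divide by r⁶.
80.48 ÷ 1.618⁶ = 80.48 ÷ 17.94201 ≈ 4.486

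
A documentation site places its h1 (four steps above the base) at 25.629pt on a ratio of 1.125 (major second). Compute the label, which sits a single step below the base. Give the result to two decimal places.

Moving from step +4 to step -1 is 5 steps down, so divide by r⁵.
25.629 ÷ 1.125⁵ = 25.629 ÷ 1.80203 ≈ 14.222

14.22pt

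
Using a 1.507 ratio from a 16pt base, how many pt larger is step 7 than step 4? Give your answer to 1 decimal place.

Step 4: 16.0 × 1.507⁴ = 82.523pt
Step 7: 16.0 × 1.507⁷ = 282.431pt
Difference: 282.431 − 82.523 = 199.908pt

199.9pt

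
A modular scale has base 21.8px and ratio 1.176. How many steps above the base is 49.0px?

5

1.176ⁿ = 49.0 / 21.8 = 2.2477
n = ln(2.2477) / ln(1.176) = 0.8099 / 0.1621 ≈ 5.00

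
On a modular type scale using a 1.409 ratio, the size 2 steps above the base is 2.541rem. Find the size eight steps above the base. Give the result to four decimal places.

19.8825rem

The gap is 8 − (2) = 6 steps, so the factor is 1.409^6.
2.541 × 1.409⁶ = 2.541 × 7.82467 ≈ 19.8825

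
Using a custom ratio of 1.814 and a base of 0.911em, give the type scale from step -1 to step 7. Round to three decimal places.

0.502em, 0.911em, 1.653em, 2.998em, 5.438em, 9.864em, 17.894em, 32.460em, 58.882em

Step -1: 0.911 ÷ 1.814 = 0.502
Step 0: 0.911em
Step 1: 0.911 × 1.814 = 1.653
Step 2: 0.911 × 1.814² = 2.998
Step 3: 0.911 × 1.814³ = 5.438
Step 4: 0.911 × 1.814⁴ = 9.864
Step 5: 0.911 × 1.814⁵ = 17.894
Step 6: 0.911 × 1.814⁶ = 32.460
Step 7: 0.911 × 1.814⁷ = 58.882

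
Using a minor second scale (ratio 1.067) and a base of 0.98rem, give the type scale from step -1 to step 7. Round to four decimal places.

Step -1: 0.98 ÷ 1.067 = 0.9185
Step 0: 0.98rem
Step 1: 0.98 × 1.067 = 1.0457
Step 2: 0.98 × 1.067² = 1.1157
Step 3: 0.98 × 1.067³ = 1.1905
Step 4: 0.98 × 1.067⁴ = 1.2702
Step 5: 0.98 × 1.067⁵ = 1.3553
Step 6: 0.98 × 1.067⁶ = 1.4461
Step 7: 0.98 × 1.067⁷ = 1.5430

0.9185rem, 0.9800rem, 1.0457rem, 1.1157rem, 1.1905rem, 1.2702rem, 1.3553rem, 1.4461rem, 1.5430rem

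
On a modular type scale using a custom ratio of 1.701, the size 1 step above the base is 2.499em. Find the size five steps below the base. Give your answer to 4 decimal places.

Moving from step +1 to step -5 is 6 steps down, so divide by r⁶.
2.499 ÷ 1.701⁶ = 2.499 ÷ 24.22289 ≈ 0.1032

0.1032em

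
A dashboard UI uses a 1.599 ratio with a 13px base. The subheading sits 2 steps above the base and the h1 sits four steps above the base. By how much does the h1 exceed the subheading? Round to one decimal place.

51.7px

Step 2: 13.0 × 1.599² = 33.238px
Step 4: 13.0 × 1.599⁴ = 84.984px
Difference: 84.984 − 33.238 = 51.746px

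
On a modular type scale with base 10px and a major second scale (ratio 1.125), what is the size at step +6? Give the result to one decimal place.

10.0 × 1.125⁶ = 10.0 × 2.02729 ≈ 20.27

20.3px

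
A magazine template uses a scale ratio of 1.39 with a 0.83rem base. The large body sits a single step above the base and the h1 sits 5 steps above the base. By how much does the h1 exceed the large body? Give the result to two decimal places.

3.15rem

Step 1: 0.83 × 1.39 = 1.1537rem
Step 5: 0.83 × 1.39⁵ = 4.3068rem
Difference: 4.3068 − 1.1537 = 3.1531rem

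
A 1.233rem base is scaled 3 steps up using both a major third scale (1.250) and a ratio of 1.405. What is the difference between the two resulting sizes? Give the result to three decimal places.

1.012rem

Major third: 1.233 × 1.250³ = 2.40820rem
At 1.405: 1.233 × 1.405³ = 3.41973rem
Difference: 3.41973 − 2.40820 = 1.01153rem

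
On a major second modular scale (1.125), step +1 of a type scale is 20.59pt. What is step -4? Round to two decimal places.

11.43pt

The gap is -4 − (1) = -5 steps, so the factor is 1.125^-5.
20.59 ÷ 1.125⁵ = 20.59 ÷ 1.80203 ≈ 11.426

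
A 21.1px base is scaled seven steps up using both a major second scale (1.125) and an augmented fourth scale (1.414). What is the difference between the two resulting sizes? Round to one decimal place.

190.3px

Major second: 21.1 × 1.125⁷ = 48.123px
Augmented fourth: 21.1 × 1.414⁷ = 238.467px
Difference: 238.467 − 48.123 = 190.344px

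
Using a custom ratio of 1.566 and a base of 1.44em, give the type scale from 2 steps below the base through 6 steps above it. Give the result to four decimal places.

0.5872em, 0.9195em, 1.4400em, 2.2550em, 3.5314em, 5.5302em, 8.6602em, 13.5619em, 21.2380em

Step -2: 1.44 ÷ 1.566² = 0.5872
Step -1: 1.44 ÷ 1.566 = 0.9195
Step 0: 1.44em
Step 1: 1.44 × 1.566 = 2.2550
Step 2: 1.44 × 1.566² = 3.5314
Step 3: 1.44 × 1.566³ = 5.5302
Step 4: 1.44 × 1.566⁴ = 8.6602
Step 5: 1.44 × 1.566⁵ = 13.5619
Step 6: 1.44 × 1.566⁶ = 21.2380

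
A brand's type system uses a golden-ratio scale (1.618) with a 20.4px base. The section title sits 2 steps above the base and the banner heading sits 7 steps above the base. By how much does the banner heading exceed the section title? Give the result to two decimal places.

538.81px

Step 2: 20.4 × 1.618² = 53.4056px
Step 7: 20.4 × 1.618⁷ = 592.2155px
Difference: 592.2155 − 53.4056 = 538.8099px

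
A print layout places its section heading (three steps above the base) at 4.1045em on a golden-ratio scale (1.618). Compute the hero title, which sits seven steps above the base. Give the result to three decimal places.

4.1045 × 1.618⁴ = 4.1045 × 6.85353 ≈ 28.130

28.130em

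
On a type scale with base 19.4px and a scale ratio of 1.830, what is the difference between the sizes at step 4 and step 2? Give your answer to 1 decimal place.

Step 2: 19.4 × 1.830² = 64.969px
Step 4: 19.4 × 1.830⁴ = 217.574px
Difference: 217.574 − 64.969 = 152.605px

152.6px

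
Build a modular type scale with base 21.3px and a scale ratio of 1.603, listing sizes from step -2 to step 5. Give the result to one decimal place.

8.3px, 13.3px, 21.3px, 34.1px, 54.7px, 87.7px, 140.6px, 225.4px

Step -2: 21.3 ÷ 1.603² = 8.3
Step -1: 21.3 ÷ 1.603 = 13.3
Step 0: 21.3px
Step 1: 21.3 × 1.603 = 34.1
Step 2: 21.3 × 1.603² = 54.7
Step 3: 21.3 × 1.603³ = 87.7
Step 4: 21.3 × 1.603⁴ = 140.6
Step 5: 21.3 × 1.603⁵ = 225.4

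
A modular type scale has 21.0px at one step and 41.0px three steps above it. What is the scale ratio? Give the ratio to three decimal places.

r³ = 41.0 / 21.0, so r = (41.0/21.0)^(1/3).
r = 1.9524^(1/3) ≈ 1.2498

1.250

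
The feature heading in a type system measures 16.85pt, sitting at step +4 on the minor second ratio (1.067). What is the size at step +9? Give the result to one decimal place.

23.3pt

16.85 × 1.067⁵ = 16.85 × 1.38300 ≈ 23.304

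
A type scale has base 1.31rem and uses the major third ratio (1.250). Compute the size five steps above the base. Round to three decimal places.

3.998rem

A modular type scale is a geometric sequence: sizeₙ = base × rⁿ.
1.31 × 1.250⁵ = 1.31 × 3.05176 ≈ 3.998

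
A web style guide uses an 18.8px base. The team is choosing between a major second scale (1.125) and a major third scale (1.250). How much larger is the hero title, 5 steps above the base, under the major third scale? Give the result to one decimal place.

23.5px

Major second: 18.8 × 1.125⁵ = 33.878px
Major third: 18.8 × 1.250⁵ = 57.373px
Difference: 57.373 − 33.878 = 23.495px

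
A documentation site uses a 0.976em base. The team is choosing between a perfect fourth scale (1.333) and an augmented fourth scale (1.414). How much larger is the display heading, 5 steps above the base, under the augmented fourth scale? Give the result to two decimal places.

Perfect fourth: 0.976 × 1.333⁵ = 4.1077em
Augmented fourth: 0.976 × 1.414⁵ = 5.5169em
Difference: 5.5169 − 4.1077 = 1.4092em

1.41em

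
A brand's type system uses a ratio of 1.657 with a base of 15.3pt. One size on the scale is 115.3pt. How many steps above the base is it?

4

1.657ⁿ = 115.3 / 15.3 = 7.5359
n = ln(7.5359) / ln(1.657) = 2.0197 / 0.5050 ≈ 4.00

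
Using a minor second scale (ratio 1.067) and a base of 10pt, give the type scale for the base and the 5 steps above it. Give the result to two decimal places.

Step 0: 10pt
Step 1: 10.0 × 1.067 = 10.67
Step 2: 10.0 × 1.067² = 11.38
Step 3: 10.0 × 1.067³ = 12.15
Step 4: 10.0 × 1.067⁴ = 12.96
Step 5: 10.0 × 1.067⁵ = 13.83

10.00pt, 10.67pt, 11.38pt, 12.15pt, 12.96pt, 13.83pt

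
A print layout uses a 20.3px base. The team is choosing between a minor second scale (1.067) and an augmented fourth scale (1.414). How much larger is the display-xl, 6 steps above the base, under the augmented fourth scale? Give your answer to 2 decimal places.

Minor second: 20.3 × 1.067⁶ = 29.9559px
Augmented fourth: 20.3 × 1.414⁶ = 162.2529px
Difference: 162.2529 − 29.9559 = 132.2970px

132.30px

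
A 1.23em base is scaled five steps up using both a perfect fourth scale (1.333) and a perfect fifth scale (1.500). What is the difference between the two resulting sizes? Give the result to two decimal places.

Perfect fourth: 1.23 × 1.333⁵ = 5.1767em
Perfect fifth: 1.23 × 1.500⁵ = 9.3403em
Difference: 9.3403 − 5.1767 = 4.1636em

4.16em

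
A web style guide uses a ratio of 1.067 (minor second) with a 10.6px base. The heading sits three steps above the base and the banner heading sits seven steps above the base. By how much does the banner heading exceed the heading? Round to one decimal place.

Step 3: 10.6 × 1.067³ = 12.877px
Step 7: 10.6 × 1.067⁷ = 16.690px
Difference: 16.690 − 12.877 = 3.813px

3.8px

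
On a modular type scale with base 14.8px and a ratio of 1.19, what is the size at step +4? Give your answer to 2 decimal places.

29.68px

Every step multiplies by the scale ratio.
14.8 × 1.19⁴ = 14.8 × 2.00534 ≈ 29.68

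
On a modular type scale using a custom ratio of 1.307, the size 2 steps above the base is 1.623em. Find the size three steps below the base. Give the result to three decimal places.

1.623 ÷ 1.307⁵ = 1.623 ÷ 3.81398 ≈ 0.426

0.426em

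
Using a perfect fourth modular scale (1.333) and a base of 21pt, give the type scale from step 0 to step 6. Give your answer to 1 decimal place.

Step 0: 21pt
Step 1: 21.0 × 1.333 = 28.0
Step 2: 21.0 × 1.333² = 37.3
Step 3: 21.0 × 1.333³ = 49.7
Step 4: 21.0 × 1.333⁴ = 66.3
Step 5: 21.0 × 1.333⁵ = 88.4
Step 6: 21.0 × 1.333⁶ = 117.8

21.0pt, 28.0pt, 37.3pt, 49.7pt, 66.3pt, 88.4pt, 117.8pt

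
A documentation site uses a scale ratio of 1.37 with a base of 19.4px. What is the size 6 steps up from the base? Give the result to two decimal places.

128.27px

A modular type scale is a geometric sequence: sizeₙ = base × rⁿ.
19.4 × 1.37⁶ = 19.4 × 6.61186 ≈ 128.27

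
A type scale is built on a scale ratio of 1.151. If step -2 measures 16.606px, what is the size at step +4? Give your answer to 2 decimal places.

16.606 × 1.151⁶ = 16.606 × 2.32516 ≈ 38.612

38.61px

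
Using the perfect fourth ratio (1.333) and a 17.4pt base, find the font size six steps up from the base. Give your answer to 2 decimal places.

97.62pt

Every step multiplies by the scale ratio.
17.4 × 1.333⁶ = 17.4 × 5.61023 ≈ 97.62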